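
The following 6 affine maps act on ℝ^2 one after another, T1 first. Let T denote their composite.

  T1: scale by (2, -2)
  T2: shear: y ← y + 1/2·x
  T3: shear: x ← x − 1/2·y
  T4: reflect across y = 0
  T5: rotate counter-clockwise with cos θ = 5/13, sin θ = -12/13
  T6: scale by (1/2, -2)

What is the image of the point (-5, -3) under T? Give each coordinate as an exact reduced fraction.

T(p) = (-129/52, -242/13)

T1 scale by (2, -2): (-5, -3) → (-10, 6)
T2 shear: y ← y + 1/2·x: (-10, 6) → (-10, 1)
T3 shear: x ← x − 1/2·y: (-10, 1) → (-21/2, 1)
T4 reflect across y = 0: (-21/2, 1) → (-21/2, -1)
T5 rotate counter-clockwise with cos θ = 5/13, sin θ = -12/13: (-21/2, -1) → (-129/26, 121/13)
T6 scale by (1/2, -2): (-129/26, 121/13) → (-129/52, -242/13)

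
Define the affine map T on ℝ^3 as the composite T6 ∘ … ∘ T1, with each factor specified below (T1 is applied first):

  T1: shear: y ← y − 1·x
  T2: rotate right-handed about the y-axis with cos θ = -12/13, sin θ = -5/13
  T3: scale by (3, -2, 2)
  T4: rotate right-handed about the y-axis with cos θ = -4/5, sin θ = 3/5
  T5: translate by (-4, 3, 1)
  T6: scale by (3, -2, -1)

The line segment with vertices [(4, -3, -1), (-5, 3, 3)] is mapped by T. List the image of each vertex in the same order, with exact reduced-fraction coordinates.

T1 shear: y ← y − 1·x: (4, -3, -1) → (4, -7, -1); (-5, 3, 3) → (-5, 8, 3)
T2 rotate right-handed about the y-axis with cos θ = -12/13, sin θ = -5/13: (4, -7, -1) → (-43/13, -7, 32/13); (-5, 8, 3) → (45/13, 8, -61/13)
T3 scale by (3, -2, 2): (-43/13, -7, 32/13) → (-129/13, 14, 64/13); (45/13, 8, -61/13) → (135/13, -16, -122/13)
T4 rotate right-handed about the y-axis with cos θ = -4/5, sin θ = 3/5: (-129/13, 14, 64/13) → (708/65, 14, 131/65); (135/13, -16, -122/13) → (-906/65, -16, 83/65)
T5 translate by (-4, 3, 1): (708/65, 14, 131/65) → (448/65, 17, 196/65); (-906/65, -16, 83/65) → (-1166/65, -13, 148/65)
T6 scale by (3, -2, -1): (448/65, 17, 196/65) → (1344/65, -34, -196/65); (-1166/65, -13, 148/65) → (-3498/65, 26, -148/65)

image vertices: (1344/65, -34, -196/65), (-3498/65, 26, -148/65)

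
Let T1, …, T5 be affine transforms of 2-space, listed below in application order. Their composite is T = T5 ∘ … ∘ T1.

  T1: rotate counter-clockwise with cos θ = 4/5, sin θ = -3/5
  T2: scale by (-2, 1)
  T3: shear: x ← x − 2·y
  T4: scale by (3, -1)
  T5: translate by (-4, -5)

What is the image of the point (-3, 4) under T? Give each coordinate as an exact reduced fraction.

T1 rotate counter-clockwise with cos θ = 4/5, sin θ = -3/5: (-3, 4) → (0, 5)
T2 scale by (-2, 1): (0, 5) → (0, 5)
T3 shear: x ← x − 2·y: (0, 5) → (-10, 5)
T4 scale by (3, -1): (-10, 5) → (-30, -5)
T5 translate by (-4, -5): (-30, -5) → (-34, -10)

T(p) = (-34, -10)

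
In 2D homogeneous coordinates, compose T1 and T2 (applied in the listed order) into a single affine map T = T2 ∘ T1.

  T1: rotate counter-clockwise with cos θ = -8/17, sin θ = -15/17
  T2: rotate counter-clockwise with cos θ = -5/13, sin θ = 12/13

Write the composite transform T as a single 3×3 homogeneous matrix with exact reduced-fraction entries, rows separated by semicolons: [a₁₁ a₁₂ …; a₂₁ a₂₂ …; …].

T = [220/221 21/221 0; -21/221 220/221 0; 0 0 1]

T1 = [-8/17 15/17 0; -15/17 -8/17 0; 0 0 1]
T2·T1 = [220/221 21/221 0; -21/221 220/221 0; 0 0 1]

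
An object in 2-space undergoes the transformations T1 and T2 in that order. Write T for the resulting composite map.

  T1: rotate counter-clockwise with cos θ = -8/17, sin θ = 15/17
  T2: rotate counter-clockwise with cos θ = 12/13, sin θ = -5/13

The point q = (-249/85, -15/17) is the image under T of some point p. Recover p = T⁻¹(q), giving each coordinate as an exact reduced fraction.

T1 = [-8/17 -15/17 0; 15/17 -8/17 0; 0 0 1]
T2·T1 = [-21/221 -220/221 0; 220/221 -21/221 0; 0 0 1]
det M = 1; M⁻¹ = [-21/221 220/221 0; -220/221 -21/221 0; 0 0 1]
M⁻¹ · (-249/85, -15/17)ᵀ = (-3/5, 3)ᵀ

p = (-3/5, 3)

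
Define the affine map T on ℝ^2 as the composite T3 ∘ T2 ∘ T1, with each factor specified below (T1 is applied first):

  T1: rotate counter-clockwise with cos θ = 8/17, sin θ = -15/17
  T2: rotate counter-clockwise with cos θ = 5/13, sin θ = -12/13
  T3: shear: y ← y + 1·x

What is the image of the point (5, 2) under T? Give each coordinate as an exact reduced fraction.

T(p) = (-358/221, -1493/221)

T1 rotate counter-clockwise with cos θ = 8/17, sin θ = -15/17: (5, 2) → (70/17, -59/17)
T2 rotate counter-clockwise with cos θ = 5/13, sin θ = -12/13: (70/17, -59/17) → (-358/221, -1135/221)
T3 shear: y ← y + 1·x: (-358/221, -1135/221) → (-358/221, -1493/221)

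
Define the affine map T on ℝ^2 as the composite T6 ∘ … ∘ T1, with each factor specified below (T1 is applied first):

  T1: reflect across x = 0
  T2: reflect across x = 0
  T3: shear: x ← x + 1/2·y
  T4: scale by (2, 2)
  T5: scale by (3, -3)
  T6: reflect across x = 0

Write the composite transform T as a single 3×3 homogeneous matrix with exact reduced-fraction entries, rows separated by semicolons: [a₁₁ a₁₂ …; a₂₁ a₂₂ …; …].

T = [-6 -3 0; 0 -6 0; 0 0 1]

T1 = [-1 0 0; 0 1 0; 0 0 1]
T2·T1 = [1 0 0; 0 1 0; 0 0 1]
T3·…·T1 = [1 1/2 0; 0 1 0; 0 0 1]
T4·…·T1 = [2 1 0; 0 2 0; 0 0 1]
T5·…·T1 = [6 3 0; 0 -6 0; 0 0 1]
T6·…·T1 = [-6 -3 0; 0 -6 0; 0 0 1]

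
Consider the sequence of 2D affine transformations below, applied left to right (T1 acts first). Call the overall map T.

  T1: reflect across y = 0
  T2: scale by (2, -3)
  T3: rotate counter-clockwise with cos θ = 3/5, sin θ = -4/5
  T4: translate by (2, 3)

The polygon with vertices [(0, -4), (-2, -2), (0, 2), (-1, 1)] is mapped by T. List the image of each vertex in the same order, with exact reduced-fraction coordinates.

image vertices: (-38/5, -21/5), (-26/5, 13/5), (34/5, 33/5), (16/5, 32/5)

T1 reflect across y = 0: (0, -4) → (0, 4); (-2, -2) → (-2, 2); (0, 2) → (0, -2); (-1, 1) → (-1, -1)
T2 scale by (2, -3): (0, 4) → (0, -12); (-2, 2) → (-4, -6); (0, -2) → (0, 6); (-1, -1) → (-2, 3)
T3 rotate counter-clockwise with cos θ = 3/5, sin θ = -4/5: (0, -12) → (-48/5, -36/5); (-4, -6) → (-36/5, -2/5); (0, 6) → (24/5, 18/5); (-2, 3) → (6/5, 17/5)
T4 translate by (2, 3): (-48/5, -36/5) → (-38/5, -21/5); (-36/5, -2/5) → (-26/5, 13/5); (24/5, 18/5) → (34/5, 33/5); (6/5, 17/5) → (16/5, 32/5)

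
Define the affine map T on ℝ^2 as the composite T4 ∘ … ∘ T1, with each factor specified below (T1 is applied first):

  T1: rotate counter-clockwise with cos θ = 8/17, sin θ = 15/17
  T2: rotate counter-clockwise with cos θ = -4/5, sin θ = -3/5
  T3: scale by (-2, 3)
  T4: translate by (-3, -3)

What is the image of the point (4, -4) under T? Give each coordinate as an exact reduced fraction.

T1 rotate counter-clockwise with cos θ = 8/17, sin θ = 15/17: (4, -4) → (92/17, 28/17)
T2 rotate counter-clockwise with cos θ = -4/5, sin θ = -3/5: (92/17, 28/17) → (-284/85, -388/85)
T3 scale by (-2, 3): (-284/85, -388/85) → (568/85, -1164/85)
T4 translate by (-3, -3): (568/85, -1164/85) → (313/85, -1419/85)

T(p) = (313/85, -1419/85)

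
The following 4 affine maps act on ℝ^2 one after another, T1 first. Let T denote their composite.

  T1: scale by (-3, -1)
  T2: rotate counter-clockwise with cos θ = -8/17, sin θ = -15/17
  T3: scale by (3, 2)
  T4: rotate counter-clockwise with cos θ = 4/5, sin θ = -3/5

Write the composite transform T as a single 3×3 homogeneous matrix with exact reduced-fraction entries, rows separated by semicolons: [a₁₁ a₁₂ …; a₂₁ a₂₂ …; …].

T = [558/85 -132/85 0; 144/85 199/85 0; 0 0 1]

T1 = [-3 0 0; 0 -1 0; 0 0 1]
T2·T1 = [24/17 -15/17 0; 45/17 8/17 0; 0 0 1]
T3·…·T1 = [72/17 -45/17 0; 90/17 16/17 0; 0 0 1]
T4·…·T1 = [558/85 -132/85 0; 144/85 199/85 0; 0 0 1]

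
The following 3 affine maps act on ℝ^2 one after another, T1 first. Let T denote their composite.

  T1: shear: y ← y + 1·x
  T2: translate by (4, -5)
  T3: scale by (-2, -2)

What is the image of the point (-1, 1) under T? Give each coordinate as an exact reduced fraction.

T1 shear: y ← y + 1·x: (-1, 1) → (-1, 0)
T2 translate by (4, -5): (-1, 0) → (3, -5)
T3 scale by (-2, -2): (3, -5) → (-6, 10)

T(p) = (-6, 10)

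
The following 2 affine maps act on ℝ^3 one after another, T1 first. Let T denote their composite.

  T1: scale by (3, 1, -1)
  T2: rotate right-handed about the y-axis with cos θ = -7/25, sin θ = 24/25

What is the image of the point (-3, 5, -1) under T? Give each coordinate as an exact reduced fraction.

T(p) = (87/25, 5, 209/25)

T1 scale by (3, 1, -1): (-3, 5, -1) → (-9, 5, 1)
T2 rotate right-handed about the y-axis with cos θ = -7/25, sin θ = 24/25: (-9, 5, 1) → (87/25, 5, 209/25)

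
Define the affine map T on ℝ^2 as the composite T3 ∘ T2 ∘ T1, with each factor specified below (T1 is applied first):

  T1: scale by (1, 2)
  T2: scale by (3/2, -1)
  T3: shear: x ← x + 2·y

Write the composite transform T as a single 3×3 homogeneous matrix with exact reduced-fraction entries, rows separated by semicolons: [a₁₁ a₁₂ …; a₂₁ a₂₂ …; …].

T = [3/2 -4 0; 0 -2 0; 0 0 1]

T1 = [1 0 0; 0 2 0; 0 0 1]
T2·T1 = [3/2 0 0; 0 -2 0; 0 0 1]
T3·…·T1 = [3/2 -4 0; 0 -2 0; 0 0 1]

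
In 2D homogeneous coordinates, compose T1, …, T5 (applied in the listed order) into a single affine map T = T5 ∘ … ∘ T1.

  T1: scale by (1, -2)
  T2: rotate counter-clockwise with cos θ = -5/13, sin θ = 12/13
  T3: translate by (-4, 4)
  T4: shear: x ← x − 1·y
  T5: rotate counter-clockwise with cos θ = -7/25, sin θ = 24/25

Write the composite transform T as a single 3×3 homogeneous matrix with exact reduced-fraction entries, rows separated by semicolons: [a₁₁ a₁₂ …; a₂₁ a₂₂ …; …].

T1 = [1 0 0; 0 -2 0; 0 0 1]
T2·T1 = [-5/13 24/13 0; 12/13 10/13 0; 0 0 1]
T3·…·T1 = [-5/13 24/13 -4; 12/13 10/13 4; 0 0 1]
T4·…·T1 = [-17/13 14/13 -8; 12/13 10/13 4; 0 0 1]
T5·…·T1 = [-13/25 -26/25 -8/5; -492/325 266/325 -44/5; 0 0 1]

T = [-13/25 -26/25 -8/5; -492/325 266/325 -44/5; 0 0 1]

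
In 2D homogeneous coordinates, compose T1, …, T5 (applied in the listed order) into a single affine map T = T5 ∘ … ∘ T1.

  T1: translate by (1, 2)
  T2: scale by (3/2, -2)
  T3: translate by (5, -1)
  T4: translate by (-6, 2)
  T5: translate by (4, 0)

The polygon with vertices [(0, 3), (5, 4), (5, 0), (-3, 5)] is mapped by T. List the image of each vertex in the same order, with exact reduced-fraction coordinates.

T1 translate by (1, 2): (0, 3) → (1, 5); (5, 4) → (6, 6); (5, 0) → (6, 2); (-3, 5) → (-2, 7)
T2 scale by (3/2, -2): (1, 5) → (3/2, -10); (6, 6) → (9, -12); (6, 2) → (9, -4); (-2, 7) → (-3, -14)
T3 translate by (5, -1): (3/2, -10) → (13/2, -11); (9, -12) → (14, -13); (9, -4) → (14, -5); (-3, -14) → (2, -15)
T4 translate by (-6, 2): (13/2, -11) → (1/2, -9); (14, -13) → (8, -11); (14, -5) → (8, -3); (2, -15) → (-4, -13)
T5 translate by (4, 0): (1/2, -9) → (9/2, -9); (8, -11) → (12, -11); (8, -3) → (12, -3); (-4, -13) → (0, -13)

image vertices: (9/2, -9), (12, -11), (12, -3), (0, -13)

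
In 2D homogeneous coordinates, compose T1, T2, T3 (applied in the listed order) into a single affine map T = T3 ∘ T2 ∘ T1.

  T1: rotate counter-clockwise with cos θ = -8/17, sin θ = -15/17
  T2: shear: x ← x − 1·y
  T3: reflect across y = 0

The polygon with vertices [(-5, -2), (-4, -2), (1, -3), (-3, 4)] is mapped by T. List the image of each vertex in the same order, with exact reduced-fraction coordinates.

image vertices: (-81/17, -91/17), (-74/17, -76/17), (-62/17, -9/17), (71/17, -13/17)

T1 rotate counter-clockwise with cos θ = -8/17, sin θ = -15/17: (-5, -2) → (10/17, 91/17); (-4, -2) → (2/17, 76/17); (1, -3) → (-53/17, 9/17); (-3, 4) → (84/17, 13/17)
T2 shear: x ← x − 1·y: (10/17, 91/17) → (-81/17, 91/17); (2/17, 76/17) → (-74/17, 76/17); (-53/17, 9/17) → (-62/17, 9/17); (84/17, 13/17) → (71/17, 13/17)
T3 reflect across y = 0: (-81/17, 91/17) → (-81/17, -91/17); (-74/17, 76/17) → (-74/17, -76/17); (-62/17, 9/17) → (-62/17, -9/17); (71/17, 13/17) → (71/17, -13/17)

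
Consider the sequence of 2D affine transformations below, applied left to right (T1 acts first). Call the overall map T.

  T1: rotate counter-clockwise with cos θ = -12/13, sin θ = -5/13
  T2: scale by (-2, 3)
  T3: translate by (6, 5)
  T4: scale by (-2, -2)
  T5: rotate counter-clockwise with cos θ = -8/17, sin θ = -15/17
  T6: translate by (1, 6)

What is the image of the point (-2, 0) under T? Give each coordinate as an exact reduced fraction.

T1 rotate counter-clockwise with cos θ = -12/13, sin θ = -5/13: (-2, 0) → (24/13, 10/13)
T2 scale by (-2, 3): (24/13, 10/13) → (-48/13, 30/13)
T3 translate by (6, 5): (-48/13, 30/13) → (30/13, 95/13)
T4 scale by (-2, -2): (30/13, 95/13) → (-60/13, -190/13)
T5 rotate counter-clockwise with cos θ = -8/17, sin θ = -15/17: (-60/13, -190/13) → (-2370/221, 2420/221)
T6 translate by (1, 6): (-2370/221, 2420/221) → (-2149/221, 3746/221)

T(p) = (-2149/221, 3746/221)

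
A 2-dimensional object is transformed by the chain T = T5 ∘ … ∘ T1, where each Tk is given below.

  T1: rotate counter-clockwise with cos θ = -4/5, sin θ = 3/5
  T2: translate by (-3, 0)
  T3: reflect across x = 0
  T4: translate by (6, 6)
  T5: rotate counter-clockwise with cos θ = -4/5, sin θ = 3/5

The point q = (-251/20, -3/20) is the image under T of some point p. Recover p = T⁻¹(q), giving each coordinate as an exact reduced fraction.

T1 = [-4/5 -3/5 0; 3/5 -4/5 0; 0 0 1]
T2·T1 = [-4/5 -3/5 -3; 3/5 -4/5 0; 0 0 1]
T3·…·T1 = [4/5 3/5 3; 3/5 -4/5 0; 0 0 1]
T4·…·T1 = [4/5 3/5 9; 3/5 -4/5 6; 0 0 1]
T5·…·T1 = [-1 0 -54/5; 0 1 3/5; 0 0 1]
det M = -1; M⁻¹ = [-1 0 -54/5; 0 1 -3/5; 0 0 1]
M⁻¹ · (-251/20, -3/20)ᵀ = (7/4, -3/4)ᵀ

p = (7/4, -3/4)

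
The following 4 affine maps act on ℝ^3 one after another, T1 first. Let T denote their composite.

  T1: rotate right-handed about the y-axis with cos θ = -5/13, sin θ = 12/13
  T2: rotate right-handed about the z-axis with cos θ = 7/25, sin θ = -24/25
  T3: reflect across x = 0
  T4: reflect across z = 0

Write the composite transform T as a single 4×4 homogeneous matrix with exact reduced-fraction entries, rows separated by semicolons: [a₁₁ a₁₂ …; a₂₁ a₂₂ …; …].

T = [7/65 -24/25 -84/325 0; 24/65 7/25 -288/325 0; 12/13 0 5/13 0; 0 0 0 1]

T1 = [-5/13 0 12/13 0; 0 1 0 0; -12/13 0 -5/13 0; 0 0 0 1]
T2·T1 = [-7/65 24/25 84/325 0; 24/65 7/25 -288/325 0; -12/13 0 -5/13 0; 0 0 0 1]
T3·…·T1 = [7/65 -24/25 -84/325 0; 24/65 7/25 -288/325 0; -12/13 0 -5/13 0; 0 0 0 1]
T4·…·T1 = [7/65 -24/25 -84/325 0; 24/65 7/25 -288/325 0; 12/13 0 5/13 0; 0 0 0 1]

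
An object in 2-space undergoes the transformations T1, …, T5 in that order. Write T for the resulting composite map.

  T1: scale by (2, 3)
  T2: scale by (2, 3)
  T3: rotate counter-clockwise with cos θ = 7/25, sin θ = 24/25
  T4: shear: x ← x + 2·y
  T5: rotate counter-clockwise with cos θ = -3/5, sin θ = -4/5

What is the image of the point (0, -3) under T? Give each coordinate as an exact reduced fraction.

T1 scale by (2, 3): (0, -3) → (0, -9)
T2 scale by (2, 3): (0, -9) → (0, -27)
T3 rotate counter-clockwise with cos θ = 7/25, sin θ = 24/25: (0, -27) → (648/25, -189/25)
T4 shear: x ← x + 2·y: (648/25, -189/25) → (54/5, -189/25)
T5 rotate counter-clockwise with cos θ = -3/5, sin θ = -4/5: (54/5, -189/25) → (-1566/125, -513/125)

T(p) = (-1566/125, -513/125)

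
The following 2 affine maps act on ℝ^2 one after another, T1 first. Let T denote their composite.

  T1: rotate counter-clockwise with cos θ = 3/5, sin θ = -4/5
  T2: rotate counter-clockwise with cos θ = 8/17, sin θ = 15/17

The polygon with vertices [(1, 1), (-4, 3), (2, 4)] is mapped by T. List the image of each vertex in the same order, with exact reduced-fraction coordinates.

T1 rotate counter-clockwise with cos θ = 3/5, sin θ = -4/5: (1, 1) → (7/5, -1/5); (-4, 3) → (0, 5); (2, 4) → (22/5, 4/5)
T2 rotate counter-clockwise with cos θ = 8/17, sin θ = 15/17: (7/5, -1/5) → (71/85, 97/85); (0, 5) → (-75/17, 40/17); (22/5, 4/5) → (116/85, 362/85)

image vertices: (71/85, 97/85), (-75/17, 40/17), (116/85, 362/85)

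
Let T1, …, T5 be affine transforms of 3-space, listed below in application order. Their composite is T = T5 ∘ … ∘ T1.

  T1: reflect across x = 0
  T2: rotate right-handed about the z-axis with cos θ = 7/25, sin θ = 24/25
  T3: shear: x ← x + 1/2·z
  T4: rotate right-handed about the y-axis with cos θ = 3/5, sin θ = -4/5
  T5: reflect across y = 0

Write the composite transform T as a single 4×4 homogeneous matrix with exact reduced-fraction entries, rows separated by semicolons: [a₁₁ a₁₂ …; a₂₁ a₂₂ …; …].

T = [-21/125 -72/125 -1/2 0; 24/25 -7/25 0 0; -28/125 -96/125 1 0; 0 0 0 1]

T1 = [-1 0 0 0; 0 1 0 0; 0 0 1 0; 0 0 0 1]
T2·T1 = [-7/25 -24/25 0 0; -24/25 7/25 0 0; 0 0 1 0; 0 0 0 1]
T3·…·T1 = [-7/25 -24/25 1/2 0; -24/25 7/25 0 0; 0 0 1 0; 0 0 0 1]
T4·…·T1 = [-21/125 -72/125 -1/2 0; -24/25 7/25 0 0; -28/125 -96/125 1 0; 0 0 0 1]
T5·…·T1 = [-21/125 -72/125 -1/2 0; 24/25 -7/25 0 0; -28/125 -96/125 1 0; 0 0 0 1]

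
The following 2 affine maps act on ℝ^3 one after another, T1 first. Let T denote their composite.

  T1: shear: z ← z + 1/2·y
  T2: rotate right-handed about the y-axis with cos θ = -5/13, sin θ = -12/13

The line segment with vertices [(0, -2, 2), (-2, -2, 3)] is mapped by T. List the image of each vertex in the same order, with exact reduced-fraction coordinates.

image vertices: (-12/13, -2, -5/13), (-14/13, -2, -34/13)

T1 shear: z ← z + 1/2·y: (0, -2, 2) → (0, -2, 1); (-2, -2, 3) → (-2, -2, 2)
T2 rotate right-handed about the y-axis with cos θ = -5/13, sin θ = -12/13: (0, -2, 1) → (-12/13, -2, -5/13); (-2, -2, 2) → (-14/13, -2, -34/13)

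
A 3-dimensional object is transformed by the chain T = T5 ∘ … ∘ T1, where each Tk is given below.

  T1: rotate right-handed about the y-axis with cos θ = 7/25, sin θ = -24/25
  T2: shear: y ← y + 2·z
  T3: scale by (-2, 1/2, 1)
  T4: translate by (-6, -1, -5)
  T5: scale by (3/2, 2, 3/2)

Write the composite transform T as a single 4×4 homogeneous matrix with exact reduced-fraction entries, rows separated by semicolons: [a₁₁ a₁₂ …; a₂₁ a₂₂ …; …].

T1 = [7/25 0 -24/25 0; 0 1 0 0; 24/25 0 7/25 0; 0 0 0 1]
T2·T1 = [7/25 0 -24/25 0; 48/25 1 14/25 0; 24/25 0 7/25 0; 0 0 0 1]
T3·…·T1 = [-14/25 0 48/25 0; 24/25 1/2 7/25 0; 24/25 0 7/25 0; 0 0 0 1]
T4·…·T1 = [-14/25 0 48/25 -6; 24/25 1/2 7/25 -1; 24/25 0 7/25 -5; 0 0 0 1]
T5·…·T1 = [-21/25 0 72/25 -9; 48/25 1 14/25 -2; 36/25 0 21/50 -15/2; 0 0 0 1]

T = [-21/25 0 72/25 -9; 48/25 1 14/25 -2; 36/25 0 21/50 -15/2; 0 0 0 1]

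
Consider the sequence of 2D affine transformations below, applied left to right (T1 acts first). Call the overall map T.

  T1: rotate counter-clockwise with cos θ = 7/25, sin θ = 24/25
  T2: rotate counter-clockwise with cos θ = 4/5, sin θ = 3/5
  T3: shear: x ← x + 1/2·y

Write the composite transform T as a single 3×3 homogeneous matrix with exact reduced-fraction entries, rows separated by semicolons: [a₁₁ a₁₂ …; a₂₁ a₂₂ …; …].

T = [29/250 -139/125 0; 117/125 -44/125 0; 0 0 1]

T1 = [7/25 -24/25 0; 24/25 7/25 0; 0 0 1]
T2·T1 = [-44/125 -117/125 0; 117/125 -44/125 0; 0 0 1]
T3·…·T1 = [29/250 -139/125 0; 117/125 -44/125 0; 0 0 1]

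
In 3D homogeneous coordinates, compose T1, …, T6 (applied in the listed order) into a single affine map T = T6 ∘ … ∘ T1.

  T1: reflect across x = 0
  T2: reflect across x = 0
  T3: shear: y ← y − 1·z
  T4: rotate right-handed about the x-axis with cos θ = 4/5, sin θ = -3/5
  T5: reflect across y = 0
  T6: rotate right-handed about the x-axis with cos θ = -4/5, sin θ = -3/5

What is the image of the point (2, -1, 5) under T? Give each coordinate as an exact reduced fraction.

T(p) = (2, 78/25, -179/25)

T1 reflect across x = 0: (2, -1, 5) → (-2, -1, 5)
T2 reflect across x = 0: (-2, -1, 5) → (2, -1, 5)
T3 shear: y ← y − 1·z: (2, -1, 5) → (2, -6, 5)
T4 rotate right-handed about the x-axis with cos θ = 4/5, sin θ = -3/5: (2, -6, 5) → (2, -9/5, 38/5)
T5 reflect across y = 0: (2, -9/5, 38/5) → (2, 9/5, 38/5)
T6 rotate right-handed about the x-axis with cos θ = -4/5, sin θ = -3/5: (2, 9/5, 38/5) → (2, 78/25, -179/25)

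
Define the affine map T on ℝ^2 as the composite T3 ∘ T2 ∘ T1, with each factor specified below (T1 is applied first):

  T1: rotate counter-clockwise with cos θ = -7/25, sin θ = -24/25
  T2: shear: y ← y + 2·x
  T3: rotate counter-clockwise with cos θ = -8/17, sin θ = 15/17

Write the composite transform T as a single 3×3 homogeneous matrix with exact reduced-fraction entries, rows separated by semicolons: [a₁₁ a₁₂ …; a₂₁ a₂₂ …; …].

T = [626/425 -807/425 0; 199/425 32/425 0; 0 0 1]

T1 = [-7/25 24/25 0; -24/25 -7/25 0; 0 0 1]
T2·T1 = [-7/25 24/25 0; -38/25 41/25 0; 0 0 1]
T3·…·T1 = [626/425 -807/425 0; 199/425 32/425 0; 0 0 1]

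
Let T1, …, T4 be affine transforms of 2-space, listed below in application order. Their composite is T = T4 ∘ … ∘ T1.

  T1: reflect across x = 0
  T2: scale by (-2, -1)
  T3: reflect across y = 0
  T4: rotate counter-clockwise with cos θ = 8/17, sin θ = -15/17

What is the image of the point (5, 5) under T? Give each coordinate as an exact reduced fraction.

T1 reflect across x = 0: (5, 5) → (-5, 5)
T2 scale by (-2, -1): (-5, 5) → (10, -5)
T3 reflect across y = 0: (10, -5) → (10, 5)
T4 rotate counter-clockwise with cos θ = 8/17, sin θ = -15/17: (10, 5) → (155/17, -110/17)

T(p) = (155/17, -110/17)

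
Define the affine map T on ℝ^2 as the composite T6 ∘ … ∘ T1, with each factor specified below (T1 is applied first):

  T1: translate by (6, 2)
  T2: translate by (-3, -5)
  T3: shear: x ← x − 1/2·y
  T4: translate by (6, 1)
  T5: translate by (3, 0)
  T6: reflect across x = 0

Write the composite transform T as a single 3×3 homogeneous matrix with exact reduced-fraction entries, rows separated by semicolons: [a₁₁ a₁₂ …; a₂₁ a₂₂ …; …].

T = [-1 1/2 -27/2; 0 1 -2; 0 0 1]

T1 = [1 0 6; 0 1 2; 0 0 1]
T2·T1 = [1 0 3; 0 1 -3; 0 0 1]
T3·…·T1 = [1 -1/2 9/2; 0 1 -3; 0 0 1]
T4·…·T1 = [1 -1/2 21/2; 0 1 -2; 0 0 1]
T5·…·T1 = [1 -1/2 27/2; 0 1 -2; 0 0 1]
T6·…·T1 = [-1 1/2 -27/2; 0 1 -2; 0 0 1]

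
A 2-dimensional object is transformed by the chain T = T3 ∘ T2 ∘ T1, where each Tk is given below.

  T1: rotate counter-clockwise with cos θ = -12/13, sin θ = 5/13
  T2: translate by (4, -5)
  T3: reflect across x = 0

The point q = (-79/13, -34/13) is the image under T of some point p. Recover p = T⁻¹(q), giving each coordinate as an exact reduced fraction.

p = (-1, -3)

T1 = [-12/13 -5/13 0; 5/13 -12/13 0; 0 0 1]
T2·T1 = [-12/13 -5/13 4; 5/13 -12/13 -5; 0 0 1]
T3·…·T1 = [12/13 5/13 -4; 5/13 -12/13 -5; 0 0 1]
det M = -1; M⁻¹ = [12/13 5/13 73/13; 5/13 -12/13 -40/13; 0 0 1]
M⁻¹ · (-79/13, -34/13)ᵀ = (-1, -3)ᵀ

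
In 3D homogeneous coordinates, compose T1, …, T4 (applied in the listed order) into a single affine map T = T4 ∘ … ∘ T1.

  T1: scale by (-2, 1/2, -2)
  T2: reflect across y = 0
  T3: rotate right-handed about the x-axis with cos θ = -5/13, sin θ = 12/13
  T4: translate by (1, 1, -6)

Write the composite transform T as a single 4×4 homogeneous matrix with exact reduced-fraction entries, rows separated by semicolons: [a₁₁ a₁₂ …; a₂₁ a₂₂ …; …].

T = [-2 0 0 1; 0 5/26 24/13 1; 0 -6/13 10/13 -6; 0 0 0 1]

T1 = [-2 0 0 0; 0 1/2 0 0; 0 0 -2 0; 0 0 0 1]
T2·T1 = [-2 0 0 0; 0 -1/2 0 0; 0 0 -2 0; 0 0 0 1]
T3·…·T1 = [-2 0 0 0; 0 5/26 24/13 0; 0 -6/13 10/13 0; 0 0 0 1]
T4·…·T1 = [-2 0 0 1; 0 5/26 24/13 1; 0 -6/13 10/13 -6; 0 0 0 1]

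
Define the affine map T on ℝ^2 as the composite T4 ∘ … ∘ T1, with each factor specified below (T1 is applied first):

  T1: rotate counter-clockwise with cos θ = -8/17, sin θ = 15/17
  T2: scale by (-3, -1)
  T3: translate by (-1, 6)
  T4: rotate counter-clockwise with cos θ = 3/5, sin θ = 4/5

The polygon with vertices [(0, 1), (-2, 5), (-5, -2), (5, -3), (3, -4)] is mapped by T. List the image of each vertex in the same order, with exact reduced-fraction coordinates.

image vertices: (-356/85, 26/5), (-208/85, 68/5), (-265/17, -5), (-108/85, -7/5), (-95/17, -5)

T1 rotate counter-clockwise with cos θ = -8/17, sin θ = 15/17: (0, 1) → (-15/17, -8/17); (-2, 5) → (-59/17, -70/17); (-5, -2) → (70/17, -59/17); (5, -3) → (5/17, 99/17); (3, -4) → (36/17, 77/17)
T2 scale by (-3, -1): (-15/17, -8/17) → (45/17, 8/17); (-59/17, -70/17) → (177/17, 70/17); (70/17, -59/17) → (-210/17, 59/17); (5/17, 99/17) → (-15/17, -99/17); (36/17, 77/17) → (-108/17, -77/17)
T3 translate by (-1, 6): (45/17, 8/17) → (28/17, 110/17); (177/17, 70/17) → (160/17, 172/17); (-210/17, 59/17) → (-227/17, 161/17); (-15/17, -99/17) → (-32/17, 3/17); (-108/17, -77/17) → (-125/17, 25/17)
T4 rotate counter-clockwise with cos θ = 3/5, sin θ = 4/5: (28/17, 110/17) → (-356/85, 26/5); (160/17, 172/17) → (-208/85, 68/5); (-227/17, 161/17) → (-265/17, -5); (-32/17, 3/17) → (-108/85, -7/5); (-125/17, 25/17) → (-95/17, -5)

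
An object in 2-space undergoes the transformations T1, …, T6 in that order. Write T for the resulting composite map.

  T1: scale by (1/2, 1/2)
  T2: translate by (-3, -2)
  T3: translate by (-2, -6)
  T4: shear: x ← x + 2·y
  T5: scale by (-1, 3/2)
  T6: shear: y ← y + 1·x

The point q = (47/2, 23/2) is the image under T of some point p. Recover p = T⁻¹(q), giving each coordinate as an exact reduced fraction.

T1 = [1/2 0 0; 0 1/2 0; 0 0 1]
T2·T1 = [1/2 0 -3; 0 1/2 -2; 0 0 1]
T3·…·T1 = [1/2 0 -5; 0 1/2 -8; 0 0 1]
T4·…·T1 = [1/2 1 -21; 0 1/2 -8; 0 0 1]
T5·…·T1 = [-1/2 -1 21; 0 3/4 -12; 0 0 1]
T6·…·T1 = [-1/2 -1 21; -1/2 -1/4 9; 0 0 1]
det M = -3/8; M⁻¹ = [2/3 -8/3 10; -4/3 4/3 16; 0 0 1]
M⁻¹ · (47/2, 23/2)ᵀ = (-5, 0)ᵀ

p = (-5, 0)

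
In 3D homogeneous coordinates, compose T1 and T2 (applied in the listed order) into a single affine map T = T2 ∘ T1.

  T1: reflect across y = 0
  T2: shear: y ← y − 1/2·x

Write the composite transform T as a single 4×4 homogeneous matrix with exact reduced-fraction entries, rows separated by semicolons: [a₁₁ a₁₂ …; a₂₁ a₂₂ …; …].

T1 = [1 0 0 0; 0 -1 0 0; 0 0 1 0; 0 0 0 1]
T2·T1 = [1 0 0 0; -1/2 -1 0 0; 0 0 1 0; 0 0 0 1]

T = [1 0 0 0; -1/2 -1 0 0; 0 0 1 0; 0 0 0 1]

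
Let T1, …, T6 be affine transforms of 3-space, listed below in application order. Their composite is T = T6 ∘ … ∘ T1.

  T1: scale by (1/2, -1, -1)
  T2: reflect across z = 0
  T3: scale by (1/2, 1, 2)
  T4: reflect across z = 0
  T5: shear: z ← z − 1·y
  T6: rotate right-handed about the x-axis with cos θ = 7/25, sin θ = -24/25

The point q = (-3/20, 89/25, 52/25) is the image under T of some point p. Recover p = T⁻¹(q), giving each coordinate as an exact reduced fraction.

T1 = [1/2 0 0 0; 0 -1 0 0; 0 0 -1 0; 0 0 0 1]
T2·T1 = [1/2 0 0 0; 0 -1 0 0; 0 0 1 0; 0 0 0 1]
T3·…·T1 = [1/4 0 0 0; 0 -1 0 0; 0 0 2 0; 0 0 0 1]
T4·…·T1 = [1/4 0 0 0; 0 -1 0 0; 0 0 -2 0; 0 0 0 1]
T5·…·T1 = [1/4 0 0 0; 0 -1 0 0; 0 1 -2 0; 0 0 0 1]
T6·…·T1 = [1/4 0 0 0; 0 17/25 -48/25 0; 0 31/25 -14/25 0; 0 0 0 1]
det M = 1/2; M⁻¹ = [4 0 0 0; 0 -7/25 24/25 0; 0 -31/50 17/50 0; 0 0 0 1]
M⁻¹ · (-3/20, 89/25, 52/25)ᵀ = (-3/5, 1, -3/2)ᵀ

p = (-3/5, 1, -3/2)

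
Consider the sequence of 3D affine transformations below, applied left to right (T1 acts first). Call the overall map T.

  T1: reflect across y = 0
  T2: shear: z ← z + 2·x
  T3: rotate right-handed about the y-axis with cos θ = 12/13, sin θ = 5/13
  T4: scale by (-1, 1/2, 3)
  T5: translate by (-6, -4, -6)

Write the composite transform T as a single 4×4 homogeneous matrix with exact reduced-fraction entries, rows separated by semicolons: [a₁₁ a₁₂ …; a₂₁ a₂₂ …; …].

T1 = [1 0 0 0; 0 -1 0 0; 0 0 1 0; 0 0 0 1]
T2·T1 = [1 0 0 0; 0 -1 0 0; 2 0 1 0; 0 0 0 1]
T3·…·T1 = [22/13 0 5/13 0; 0 -1 0 0; 19/13 0 12/13 0; 0 0 0 1]
T4·…·T1 = [-22/13 0 -5/13 0; 0 -1/2 0 0; 57/13 0 36/13 0; 0 0 0 1]
T5·…·T1 = [-22/13 0 -5/13 -6; 0 -1/2 0 -4; 57/13 0 36/13 -6; 0 0 0 1]

T = [-22/13 0 -5/13 -6; 0 -1/2 0 -4; 57/13 0 36/13 -6; 0 0 0 1]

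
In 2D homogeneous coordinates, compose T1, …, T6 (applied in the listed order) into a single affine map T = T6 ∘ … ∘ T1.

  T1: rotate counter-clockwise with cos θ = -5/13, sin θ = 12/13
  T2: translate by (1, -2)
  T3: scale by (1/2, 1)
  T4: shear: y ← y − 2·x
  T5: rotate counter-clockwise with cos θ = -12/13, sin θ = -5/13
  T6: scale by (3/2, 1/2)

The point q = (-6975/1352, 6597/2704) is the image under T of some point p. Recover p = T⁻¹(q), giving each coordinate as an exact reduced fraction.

p = (-7/4, -1)

T1 = [-5/13 -12/13 0; 12/13 -5/13 0; 0 0 1]
T2·T1 = [-5/13 -12/13 1; 12/13 -5/13 -2; 0 0 1]
T3·…·T1 = [-5/26 -6/13 1/2; 12/13 -5/13 -2; 0 0 1]
T4·…·T1 = [-5/26 -6/13 1/2; 17/13 7/13 -3; 0 0 1]
T5·…·T1 = [115/169 107/169 -21/13; -383/338 -54/169 67/26; 0 0 1]
T6·…·T1 = [345/338 321/338 -63/26; -383/676 -27/169 67/52; 0 0 1]
det M = 3/8; M⁻¹ = [-72/169 -428/169 29/13; 766/507 460/169 2/13; 0 0 1]
M⁻¹ · (-6975/1352, 6597/2704)ᵀ = (-7/4, -1)ᵀ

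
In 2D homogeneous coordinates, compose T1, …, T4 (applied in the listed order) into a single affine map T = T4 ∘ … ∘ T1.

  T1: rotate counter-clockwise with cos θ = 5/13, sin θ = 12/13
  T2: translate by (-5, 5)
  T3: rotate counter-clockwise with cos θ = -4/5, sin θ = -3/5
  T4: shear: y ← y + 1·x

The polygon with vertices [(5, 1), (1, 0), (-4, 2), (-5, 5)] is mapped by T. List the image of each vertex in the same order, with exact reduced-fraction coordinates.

image vertices: (46/5, 18/5), (471/65, 343/65), (517/65, 736/65), (138/13, 204/13)

T1 rotate counter-clockwise with cos θ = 5/13, sin θ = 12/13: (5, 1) → (1, 5); (1, 0) → (5/13, 12/13); (-4, 2) → (-44/13, -38/13); (-5, 5) → (-85/13, -35/13)
T2 translate by (-5, 5): (1, 5) → (-4, 10); (5/13, 12/13) → (-60/13, 77/13); (-44/13, -38/13) → (-109/13, 27/13); (-85/13, -35/13) → (-150/13, 30/13)
T3 rotate counter-clockwise with cos θ = -4/5, sin θ = -3/5: (-4, 10) → (46/5, -28/5); (-60/13, 77/13) → (471/65, -128/65); (-109/13, 27/13) → (517/65, 219/65); (-150/13, 30/13) → (138/13, 66/13)
T4 shear: y ← y + 1·x: (46/5, -28/5) → (46/5, 18/5); (471/65, -128/65) → (471/65, 343/65); (517/65, 219/65) → (517/65, 736/65); (138/13, 66/13) → (138/13, 204/13)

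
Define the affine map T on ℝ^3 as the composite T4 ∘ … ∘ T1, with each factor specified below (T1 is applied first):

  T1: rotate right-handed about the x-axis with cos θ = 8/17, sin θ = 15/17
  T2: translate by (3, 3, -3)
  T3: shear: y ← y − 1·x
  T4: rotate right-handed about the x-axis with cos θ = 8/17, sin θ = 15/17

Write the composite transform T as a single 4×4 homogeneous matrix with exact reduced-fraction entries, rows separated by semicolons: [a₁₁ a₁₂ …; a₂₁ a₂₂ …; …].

T1 = [1 0 0 0; 0 8/17 -15/17 0; 0 15/17 8/17 0; 0 0 0 1]
T2·T1 = [1 0 0 3; 0 8/17 -15/17 3; 0 15/17 8/17 -3; 0 0 0 1]
T3·…·T1 = [1 0 0 3; -1 8/17 -15/17 0; 0 15/17 8/17 -3; 0 0 0 1]
T4·…·T1 = [1 0 0 3; -8/17 -161/289 -240/289 45/17; -15/17 240/289 -161/289 -24/17; 0 0 0 1]

T = [1 0 0 3; -8/17 -161/289 -240/289 45/17; -15/17 240/289 -161/289 -24/17; 0 0 0 1]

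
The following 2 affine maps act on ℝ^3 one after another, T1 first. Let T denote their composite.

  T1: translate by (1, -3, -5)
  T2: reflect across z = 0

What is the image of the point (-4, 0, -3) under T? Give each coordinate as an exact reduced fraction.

T1 translate by (1, -3, -5): (-4, 0, -3) → (-3, -3, -8)
T2 reflect across z = 0: (-3, -3, -8) → (-3, -3, 8)

T(p) = (-3, -3, 8)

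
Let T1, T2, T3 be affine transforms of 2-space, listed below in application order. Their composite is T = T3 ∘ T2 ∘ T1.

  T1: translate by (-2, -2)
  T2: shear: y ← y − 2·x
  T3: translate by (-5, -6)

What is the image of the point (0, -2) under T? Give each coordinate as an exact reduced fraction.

T(p) = (-7, -6)

T1 translate by (-2, -2): (0, -2) → (-2, -4)
T2 shear: y ← y − 2·x: (-2, -4) → (-2, 0)
T3 translate by (-5, -6): (-2, 0) → (-7, -6)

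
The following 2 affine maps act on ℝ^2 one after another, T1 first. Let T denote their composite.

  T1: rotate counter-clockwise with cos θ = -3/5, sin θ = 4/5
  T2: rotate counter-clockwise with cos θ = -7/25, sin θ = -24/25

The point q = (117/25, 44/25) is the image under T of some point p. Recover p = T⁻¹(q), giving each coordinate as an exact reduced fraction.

p = (5, 0)

T1 = [-3/5 -4/5 0; 4/5 -3/5 0; 0 0 1]
T2·T1 = [117/125 -44/125 0; 44/125 117/125 0; 0 0 1]
det M = 1; M⁻¹ = [117/125 44/125 0; -44/125 117/125 0; 0 0 1]
M⁻¹ · (117/25, 44/25)ᵀ = (5, 0)ᵀ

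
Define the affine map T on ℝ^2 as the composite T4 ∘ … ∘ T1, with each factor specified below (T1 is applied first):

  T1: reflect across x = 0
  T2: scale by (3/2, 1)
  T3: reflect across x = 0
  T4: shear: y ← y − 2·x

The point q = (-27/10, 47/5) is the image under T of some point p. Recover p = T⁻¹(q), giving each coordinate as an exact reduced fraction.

p = (-9/5, 4)

T1 = [-1 0 0; 0 1 0; 0 0 1]
T2·T1 = [-3/2 0 0; 0 1 0; 0 0 1]
T3·…·T1 = [3/2 0 0; 0 1 0; 0 0 1]
T4·…·T1 = [3/2 0 0; -3 1 0; 0 0 1]
det M = 3/2; M⁻¹ = [2/3 0 0; 2 1 0; 0 0 1]
M⁻¹ · (-27/10, 47/5)ᵀ = (-9/5, 4)ᵀ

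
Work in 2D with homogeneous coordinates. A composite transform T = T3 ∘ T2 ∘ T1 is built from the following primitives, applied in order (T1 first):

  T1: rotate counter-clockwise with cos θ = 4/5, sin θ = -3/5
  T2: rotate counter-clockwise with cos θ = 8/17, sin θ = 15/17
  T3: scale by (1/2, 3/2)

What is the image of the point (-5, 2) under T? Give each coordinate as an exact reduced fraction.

T1 rotate counter-clockwise with cos θ = 4/5, sin θ = -3/5: (-5, 2) → (-14/5, 23/5)
T2 rotate counter-clockwise with cos θ = 8/17, sin θ = 15/17: (-14/5, 23/5) → (-457/85, -26/85)
T3 scale by (1/2, 3/2): (-457/85, -26/85) → (-457/170, -39/85)

T(p) = (-457/170, -39/85)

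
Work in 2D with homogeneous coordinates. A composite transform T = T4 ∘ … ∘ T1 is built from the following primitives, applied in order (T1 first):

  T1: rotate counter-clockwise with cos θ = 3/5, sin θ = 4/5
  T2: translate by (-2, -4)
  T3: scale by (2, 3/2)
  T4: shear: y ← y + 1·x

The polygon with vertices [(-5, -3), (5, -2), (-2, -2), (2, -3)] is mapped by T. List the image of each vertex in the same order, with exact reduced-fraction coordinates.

image vertices: (-26/5, -199/10), (26/5, 17/5), (-16/5, -67/5), (16/5, -31/10)

T1 rotate counter-clockwise with cos θ = 3/5, sin θ = 4/5: (-5, -3) → (-3/5, -29/5); (5, -2) → (23/5, 14/5); (-2, -2) → (2/5, -14/5); (2, -3) → (18/5, -1/5)
T2 translate by (-2, -4): (-3/5, -29/5) → (-13/5, -49/5); (23/5, 14/5) → (13/5, -6/5); (2/5, -14/5) → (-8/5, -34/5); (18/5, -1/5) → (8/5, -21/5)
T3 scale by (2, 3/2): (-13/5, -49/5) → (-26/5, -147/10); (13/5, -6/5) → (26/5, -9/5); (-8/5, -34/5) → (-16/5, -51/5); (8/5, -21/5) → (16/5, -63/10)
T4 shear: y ← y + 1·x: (-26/5, -147/10) → (-26/5, -199/10); (26/5, -9/5) → (26/5, 17/5); (-16/5, -51/5) → (-16/5, -67/5); (16/5, -63/10) → (16/5, -31/10)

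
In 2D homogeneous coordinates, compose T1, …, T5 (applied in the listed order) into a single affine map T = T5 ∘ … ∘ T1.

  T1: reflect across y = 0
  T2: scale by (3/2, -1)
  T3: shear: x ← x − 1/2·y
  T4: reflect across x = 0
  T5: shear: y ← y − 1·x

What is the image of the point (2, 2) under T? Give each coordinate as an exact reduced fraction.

T1 reflect across y = 0: (2, 2) → (2, -2)
T2 scale by (3/2, -1): (2, -2) → (3, 2)
T3 shear: x ← x − 1/2·y: (3, 2) → (2, 2)
T4 reflect across x = 0: (2, 2) → (-2, 2)
T5 shear: y ← y − 1·x: (-2, 2) → (-2, 4)

T(p) = (-2, 4)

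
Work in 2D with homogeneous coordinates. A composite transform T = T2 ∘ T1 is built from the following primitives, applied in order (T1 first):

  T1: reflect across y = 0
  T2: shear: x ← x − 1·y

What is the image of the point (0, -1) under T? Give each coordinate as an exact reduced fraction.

T1 reflect across y = 0: (0, -1) → (0, 1)
T2 shear: x ← x − 1·y: (0, 1) → (-1, 1)

T(p) = (-1, 1)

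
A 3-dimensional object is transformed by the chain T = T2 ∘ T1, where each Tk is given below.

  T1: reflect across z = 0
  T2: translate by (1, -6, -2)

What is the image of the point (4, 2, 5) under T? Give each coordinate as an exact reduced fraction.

T(p) = (5, -4, -7)

T1 reflect across z = 0: (4, 2, 5) → (4, 2, -5)
T2 translate by (1, -6, -2): (4, 2, -5) → (5, -4, -7)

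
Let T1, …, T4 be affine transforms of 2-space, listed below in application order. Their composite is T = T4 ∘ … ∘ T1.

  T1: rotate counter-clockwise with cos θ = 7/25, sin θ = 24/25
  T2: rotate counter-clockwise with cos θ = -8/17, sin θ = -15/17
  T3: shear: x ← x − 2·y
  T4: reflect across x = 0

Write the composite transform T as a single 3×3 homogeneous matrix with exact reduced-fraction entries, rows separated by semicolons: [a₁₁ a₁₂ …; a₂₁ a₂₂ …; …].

T = [-898/425 311/425 0; -297/425 304/425 0; 0 0 1]

T1 = [7/25 -24/25 0; 24/25 7/25 0; 0 0 1]
T2·T1 = [304/425 297/425 0; -297/425 304/425 0; 0 0 1]
T3·…·T1 = [898/425 -311/425 0; -297/425 304/425 0; 0 0 1]
T4·…·T1 = [-898/425 311/425 0; -297/425 304/425 0; 0 0 1]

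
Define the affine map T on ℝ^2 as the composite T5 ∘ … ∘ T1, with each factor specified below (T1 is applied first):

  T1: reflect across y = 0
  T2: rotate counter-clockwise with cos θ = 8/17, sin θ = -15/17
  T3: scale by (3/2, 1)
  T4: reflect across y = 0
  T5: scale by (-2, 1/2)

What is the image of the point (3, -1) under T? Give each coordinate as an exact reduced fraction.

T(p) = (-117/17, 37/34)

T1 reflect across y = 0: (3, -1) → (3, 1)
T2 rotate counter-clockwise with cos θ = 8/17, sin θ = -15/17: (3, 1) → (39/17, -37/17)
T3 scale by (3/2, 1): (39/17, -37/17) → (117/34, -37/17)
T4 reflect across y = 0: (117/34, -37/17) → (117/34, 37/17)
T5 scale by (-2, 1/2): (117/34, 37/17) → (-117/17, 37/34)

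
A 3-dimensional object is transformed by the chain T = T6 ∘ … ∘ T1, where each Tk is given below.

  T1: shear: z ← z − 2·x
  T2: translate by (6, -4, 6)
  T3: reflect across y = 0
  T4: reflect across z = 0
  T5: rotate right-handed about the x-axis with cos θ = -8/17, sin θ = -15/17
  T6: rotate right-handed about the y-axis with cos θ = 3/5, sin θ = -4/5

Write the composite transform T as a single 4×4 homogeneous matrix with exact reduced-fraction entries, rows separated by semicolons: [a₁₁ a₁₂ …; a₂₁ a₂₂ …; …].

T1 = [1 0 0 0; 0 1 0 0; -2 0 1 0; 0 0 0 1]
T2·T1 = [1 0 0 6; 0 1 0 -4; -2 0 1 6; 0 0 0 1]
T3·…·T1 = [1 0 0 6; 0 -1 0 4; -2 0 1 6; 0 0 0 1]
T4·…·T1 = [1 0 0 6; 0 -1 0 4; 2 0 -1 -6; 0 0 0 1]
T5·…·T1 = [1 0 0 6; 30/17 8/17 -15/17 -122/17; -16/17 15/17 8/17 -12/17; 0 0 0 1]
T6·…·T1 = [23/17 -12/17 -32/85 354/85; 30/17 8/17 -15/17 -122/17; 4/17 9/17 24/85 372/85; 0 0 0 1]

T = [23/17 -12/17 -32/85 354/85; 30/17 8/17 -15/17 -122/17; 4/17 9/17 24/85 372/85; 0 0 0 1]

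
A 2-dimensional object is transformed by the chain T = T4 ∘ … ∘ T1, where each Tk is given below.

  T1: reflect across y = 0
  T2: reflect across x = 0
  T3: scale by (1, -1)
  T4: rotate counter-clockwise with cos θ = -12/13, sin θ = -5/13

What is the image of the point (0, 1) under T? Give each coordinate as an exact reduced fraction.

T1 reflect across y = 0: (0, 1) → (0, -1)
T2 reflect across x = 0: (0, -1) → (0, -1)
T3 scale by (1, -1): (0, -1) → (0, 1)
T4 rotate counter-clockwise with cos θ = -12/13, sin θ = -5/13: (0, 1) → (5/13, -12/13)

T(p) = (5/13, -12/13)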